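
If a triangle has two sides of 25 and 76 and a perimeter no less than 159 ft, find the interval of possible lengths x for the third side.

58 ≤ x < 101 ft

Triangle inequality alone gives 51 < x < 101.
The perimeter condition gives x ≥ 159 − 25 − 76 = 58.
Intersecting the two: 58 ≤ x < 101.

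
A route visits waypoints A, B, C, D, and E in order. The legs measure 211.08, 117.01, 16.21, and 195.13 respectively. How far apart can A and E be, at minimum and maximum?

The maximum is all hops collinear in one direction: 211.08 + 117.01 + 16.21 + 195.13 = 539.43.
The longest hop is 211.08; the others sum to 328.35. Since 211.08 ≤ 328.35, the path can fold back on itself completely, so the minimum distance is 0.

0 ≤ AE ≤ 539.43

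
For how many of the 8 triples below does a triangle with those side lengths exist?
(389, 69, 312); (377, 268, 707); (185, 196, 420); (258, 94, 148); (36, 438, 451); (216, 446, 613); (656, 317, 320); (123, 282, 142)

2

(69,312,389): 69+312 ≤ 389 → not valid
(268,377,707): 268+377 ≤ 707 → not valid
(185,196,420): 185+196 ≤ 420 → not valid
(94,148,258): 94+148 ≤ 258 → not valid
(36,438,451): 36+438 > 451 → valid
(216,446,613): 216+446 > 613 → valid
(317,320,656): 317+320 ≤ 656 → not valid
(123,142,282): 123+142 ≤ 282 → not valid
2 of the 8 triples form a triangle.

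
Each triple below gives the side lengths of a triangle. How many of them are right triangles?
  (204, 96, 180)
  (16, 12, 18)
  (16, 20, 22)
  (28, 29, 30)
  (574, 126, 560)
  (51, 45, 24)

(204,96,180): 96²+180² = 41616 = 204² → right
(16,12,18): 12²+16² = 400 > 324 = 18² → acute
(16,20,22): 16²+20² = 656 > 484 = 22² → acute
(28,29,30): 28²+29² = 1625 > 900 = 30² → acute
(574,126,560): 126²+560² = 329476 = 574² → right
(51,45,24): 24²+45² = 2601 = 51² → right
3 of the 6 are right.

3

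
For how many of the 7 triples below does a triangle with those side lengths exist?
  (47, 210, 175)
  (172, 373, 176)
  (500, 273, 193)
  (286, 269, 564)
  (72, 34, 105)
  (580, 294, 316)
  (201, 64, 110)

(47,175,210): 47+175 > 210 → valid
(172,176,373): 172+176 ≤ 373 → not valid
(193,273,500): 193+273 ≤ 500 → not valid
(269,286,564): 269+286 ≤ 564 → not valid
(34,72,105): 34+72 > 105 → valid
(294,316,580): 294+316 > 580 → valid
(64,110,201): 64+110 ≤ 201 → not valid
3 of the 7 triples form a triangle.

3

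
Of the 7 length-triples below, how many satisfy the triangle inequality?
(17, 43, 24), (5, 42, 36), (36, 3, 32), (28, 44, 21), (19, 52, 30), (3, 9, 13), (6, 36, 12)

(17,24,43): 17+24 ≤ 43 → not valid
(5,36,42): 5+36 ≤ 42 → not valid
(3,32,36): 3+32 ≤ 36 → not valid
(21,28,44): 21+28 > 44 → valid
(19,30,52): 19+30 ≤ 52 → not valid
(3,9,13): 3+9 ≤ 13 → not valid
(6,12,36): 6+12 ≤ 36 → not valid
1 of the 7 triples forms a triangle.

1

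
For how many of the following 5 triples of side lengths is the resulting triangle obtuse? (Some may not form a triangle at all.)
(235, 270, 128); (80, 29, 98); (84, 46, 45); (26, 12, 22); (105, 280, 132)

4

(235,270,128): 128²+235² = 71609 < 72900 = 270² → obtuse
(80,29,98): 29²+80² = 7241 < 9604 = 98² → obtuse
(84,46,45): 45²+46² = 4141 < 7056 = 84² → obtuse
(26,12,22): 12²+22² = 628 < 676 = 26² → obtuse
(105,280,132): 105+132 ≤ 280, not a triangle
4 of the 5 are obtuse.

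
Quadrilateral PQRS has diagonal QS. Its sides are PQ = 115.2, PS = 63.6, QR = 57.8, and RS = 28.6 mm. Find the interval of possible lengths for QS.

From triangle PQS: |115.2 − 63.6| < QS < 115.2 + 63.6, i.e. 51.6 < QS < 178.8.
From triangle RQS: 29.2 < QS < 86.4.
Both must hold, so QS lies in the intersection.

51.6 < QS < 86.4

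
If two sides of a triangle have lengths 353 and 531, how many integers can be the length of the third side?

705

The third side lies in the open interval (178, 884).
Integers from 179 to 883 inclusive: 883 − 179 + 1 = 705.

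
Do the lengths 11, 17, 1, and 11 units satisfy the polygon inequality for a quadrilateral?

Yes

A quadrilateral exists iff every side is shorter than the sum of the others — equivalently, the longest side is less than the sum of the rest.
Longest side 17 < 23 (sum of the remaining 3), so yes.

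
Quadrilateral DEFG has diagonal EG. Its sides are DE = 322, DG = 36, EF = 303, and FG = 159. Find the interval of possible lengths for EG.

286 < EG < 358

From triangle DEG: |322 − 36| < EG < 322 + 36, i.e. 286 < EG < 358.
From triangle FEG: 144 < EG < 462.
Both must hold, so EG lies in the intersection.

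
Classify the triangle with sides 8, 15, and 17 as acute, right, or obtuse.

Compare the square of the longest side to the sum of squares of the other two: 8² + 15² = 289 = 17².

right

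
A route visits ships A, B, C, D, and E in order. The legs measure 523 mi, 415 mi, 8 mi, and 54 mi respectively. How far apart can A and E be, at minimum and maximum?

46 ≤ AE ≤ 1000 mi

The maximum is all hops collinear in one direction: 523 + 415 + 8 + 54 = 1000.
The longest hop is 523; the others sum to 477. Folding the others back against it leaves at least 523 − 477 = 46.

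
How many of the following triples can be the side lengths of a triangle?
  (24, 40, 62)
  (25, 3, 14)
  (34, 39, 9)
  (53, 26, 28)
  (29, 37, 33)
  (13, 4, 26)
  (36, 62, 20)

4

(24,40,62): 24+40 > 62 → valid
(3,14,25): 3+14 ≤ 25 → not valid
(9,34,39): 9+34 > 39 → valid
(26,28,53): 26+28 > 53 → valid
(29,33,37): 29+33 > 37 → valid
(4,13,26): 4+13 ≤ 26 → not valid
(20,36,62): 20+36 ≤ 62 → not valid
4 of the 7 triples form a triangle.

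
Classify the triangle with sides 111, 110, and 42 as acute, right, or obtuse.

acute

Compare the square of the longest side to the sum of squares of the other two: 42² + 110² = 13864 > 12321 = 111².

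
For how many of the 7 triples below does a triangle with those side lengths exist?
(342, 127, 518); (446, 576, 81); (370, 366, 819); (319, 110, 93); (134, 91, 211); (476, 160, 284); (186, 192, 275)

(127,342,518): 127+342 ≤ 518 → not valid
(81,446,576): 81+446 ≤ 576 → not valid
(366,370,819): 366+370 ≤ 819 → not valid
(93,110,319): 93+110 ≤ 319 → not valid
(91,134,211): 91+134 > 211 → valid
(160,284,476): 160+284 ≤ 476 → not valid
(186,192,275): 186+192 > 275 → valid
2 of the 7 triples form a triangle.

2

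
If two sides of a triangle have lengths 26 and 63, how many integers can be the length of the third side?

51

The third side lies in the open interval (37, 89).
Integers from 38 to 88 inclusive: 88 − 38 + 1 = 51.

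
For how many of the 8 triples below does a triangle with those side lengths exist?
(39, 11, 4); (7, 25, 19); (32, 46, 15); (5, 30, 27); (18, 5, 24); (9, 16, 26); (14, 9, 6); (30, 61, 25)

(4,11,39): 4+11 ≤ 39 → not valid
(7,19,25): 7+19 > 25 → valid
(15,32,46): 15+32 > 46 → valid
(5,27,30): 5+27 > 30 → valid
(5,18,24): 5+18 ≤ 24 → not valid
(9,16,26): 9+16 ≤ 26 → not valid
(6,9,14): 6+9 > 14 → valid
(25,30,61): 25+30 ≤ 61 → not valid
4 of the 8 triples form a triangle.

4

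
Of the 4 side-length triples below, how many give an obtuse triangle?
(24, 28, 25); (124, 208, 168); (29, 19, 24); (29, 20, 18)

1

(24,28,25): 24²+25² = 1201 > 784 = 28² → acute
(124,208,168): 124²+168² = 43600 > 43264 = 208² → acute
(29,19,24): 19²+24² = 937 > 841 = 29² → acute
(29,20,18): 18²+20² = 724 < 841 = 29² → obtuse
1 of the 4 is obtuse.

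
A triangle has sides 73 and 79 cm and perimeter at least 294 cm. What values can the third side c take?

Triangle inequality alone gives 6 < c < 152.
The perimeter condition gives c ≥ 294 − 73 − 79 = 142.
Intersecting the two: 142 ≤ c < 152.

142 ≤ c < 152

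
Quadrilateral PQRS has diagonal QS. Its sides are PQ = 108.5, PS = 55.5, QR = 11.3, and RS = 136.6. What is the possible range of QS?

125.3 < QS < 147.9

From triangle PQS: |108.5 − 55.5| < QS < 108.5 + 55.5, i.e. 53.0 < QS < 164.0.
From triangle RQS: 125.3 < QS < 147.9.
Both must hold, so QS lies in the intersection.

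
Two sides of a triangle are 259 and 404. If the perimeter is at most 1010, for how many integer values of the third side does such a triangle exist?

202

Triangle inequality: 145 < x < 663. Perimeter ≤ 1010 gives x ≤ 1010 − 259 − 404 = 347.
So 145 < x ≤ 347; integers 146 through 347: 202 values.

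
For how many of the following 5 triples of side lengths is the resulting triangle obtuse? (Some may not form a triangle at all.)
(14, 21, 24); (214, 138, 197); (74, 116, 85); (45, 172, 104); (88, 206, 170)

2

(14,21,24): 14²+21² = 637 > 576 = 24² → acute
(214,138,197): 138²+197² = 57853 > 45796 = 214² → acute
(74,116,85): 74²+85² = 12701 < 13456 = 116² → obtuse
(45,172,104): 45+104 ≤ 172, not a triangle
(88,206,170): 88²+170² = 36644 < 42436 = 206² → obtuse
2 of the 5 are obtuse.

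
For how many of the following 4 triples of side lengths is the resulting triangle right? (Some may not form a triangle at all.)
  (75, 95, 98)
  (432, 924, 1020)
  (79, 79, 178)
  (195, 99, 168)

(75,95,98): 75²+95² = 14650 > 9604 = 98² → acute
(432,924,1020): 432²+924² = 1040400 = 1020² → right
(79,79,178): 79+79 ≤ 178, not a triangle
(195,99,168): 99²+168² = 38025 = 195² → right
2 of the 4 are right.

2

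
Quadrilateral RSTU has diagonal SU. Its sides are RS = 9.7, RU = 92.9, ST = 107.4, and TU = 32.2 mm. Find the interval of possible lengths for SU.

From triangle RSU: |9.7 − 92.9| < SU < 9.7 + 92.9, i.e. 83.2 < SU < 102.6.
From triangle TSU: 75.2 < SU < 139.6.
Both must hold, so SU lies in the intersection.

83.2 < SU < 102.6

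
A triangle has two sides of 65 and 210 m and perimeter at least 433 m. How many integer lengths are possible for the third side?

Triangle inequality: 145 < x < 275. Perimeter ≥ 433 gives x ≥ 433 − 65 − 210 = 158.
So 158 ≤ x < 275; integers 158 through 274: 117 values.

117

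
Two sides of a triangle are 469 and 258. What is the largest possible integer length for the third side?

The third side must be strictly less than 469 + 258 = 727.
The largest integer below 727 is 726.

726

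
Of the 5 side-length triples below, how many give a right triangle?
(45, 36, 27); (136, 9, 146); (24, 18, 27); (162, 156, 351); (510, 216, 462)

2

(45,36,27): 27²+36² = 2025 = 45² → right
(136,9,146): 9+136 ≤ 146, not a triangle
(24,18,27): 18²+24² = 900 > 729 = 27² → acute
(162,156,351): 156+162 ≤ 351, not a triangle
(510,216,462): 216²+462² = 260100 = 510² → right
2 of the 5 are right.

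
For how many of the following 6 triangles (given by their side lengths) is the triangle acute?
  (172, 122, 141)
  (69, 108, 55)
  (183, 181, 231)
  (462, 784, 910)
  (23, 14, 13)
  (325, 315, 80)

(172,122,141): 122²+141² = 34765 > 29584 = 172² → acute
(69,108,55): 55²+69² = 7786 < 11664 = 108² → obtuse
(183,181,231): 181²+183² = 66250 > 53361 = 231² → acute
(462,784,910): 462²+784² = 828100 = 910² → right
(23,14,13): 13²+14² = 365 < 529 = 23² → obtuse
(325,315,80): 80²+315² = 105625 = 325² → right
2 of the 6 are acute.

2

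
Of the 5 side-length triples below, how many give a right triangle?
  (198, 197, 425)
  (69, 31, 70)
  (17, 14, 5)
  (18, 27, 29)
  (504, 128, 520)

(198,197,425): 197+198 ≤ 425, not a triangle
(69,31,70): 31²+69² = 5722 > 4900 = 70² → acute
(17,14,5): 5²+14² = 221 < 289 = 17² → obtuse
(18,27,29): 18²+27² = 1053 > 841 = 29² → acute
(504,128,520): 128²+504² = 270400 = 520² → right
1 of the 5 is right.

1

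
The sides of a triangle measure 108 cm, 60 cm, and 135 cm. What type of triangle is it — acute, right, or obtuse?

Compare the square of the longest side to the sum of squares of the other two: 60² + 108² = 15264 < 18225 = 135².

obtuse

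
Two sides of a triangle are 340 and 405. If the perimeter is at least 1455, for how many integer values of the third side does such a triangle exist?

Triangle inequality: 65 < x < 745. Perimeter ≥ 1455 gives x ≥ 1455 − 340 − 405 = 710.
So 710 ≤ x < 745; integers 710 through 744: 35 values.

35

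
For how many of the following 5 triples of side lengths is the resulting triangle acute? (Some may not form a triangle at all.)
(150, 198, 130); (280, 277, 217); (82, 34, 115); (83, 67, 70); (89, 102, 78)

(150,198,130): 130²+150² = 39400 > 39204 = 198² → acute
(280,277,217): 217²+277² = 123818 > 78400 = 280² → acute
(82,34,115): 34²+82² = 7880 < 13225 = 115² → obtuse
(83,67,70): 67²+70² = 9389 > 6889 = 83² → acute
(89,102,78): 78²+89² = 14005 > 10404 = 102² → acute
4 of the 5 are acute.

4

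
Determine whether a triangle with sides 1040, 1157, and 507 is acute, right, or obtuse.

right

Compare the square of the longest side to the sum of squares of the other two: 507² + 1040² = 1338649 = 1157².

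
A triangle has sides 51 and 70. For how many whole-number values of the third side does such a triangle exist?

101

The third side lies in the open interval (19, 121).
Integers from 20 to 120 inclusive: 120 − 20 + 1 = 101.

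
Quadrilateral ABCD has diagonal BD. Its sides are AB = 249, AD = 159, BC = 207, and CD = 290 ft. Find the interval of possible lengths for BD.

90 < BD < 408

From triangle ABD: |249 − 159| < BD < 249 + 159, i.e. 90 < BD < 408.
From triangle CBD: 83 < BD < 497.
Both must hold, so BD lies in the intersection.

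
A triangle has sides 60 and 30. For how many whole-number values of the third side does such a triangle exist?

59

The third side lies in the open interval (30, 90).
Integers from 31 to 89 inclusive: 89 − 31 + 1 = 59.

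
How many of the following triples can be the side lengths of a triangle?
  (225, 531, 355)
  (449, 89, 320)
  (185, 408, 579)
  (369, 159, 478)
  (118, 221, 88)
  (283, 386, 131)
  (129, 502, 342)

4

(225,355,531): 225+355 > 531 → valid
(89,320,449): 89+320 ≤ 449 → not valid
(185,408,579): 185+408 > 579 → valid
(159,369,478): 159+369 > 478 → valid
(88,118,221): 88+118 ≤ 221 → not valid
(131,283,386): 131+283 > 386 → valid
(129,342,502): 129+342 ≤ 502 → not valid
4 of the 7 triples form a triangle.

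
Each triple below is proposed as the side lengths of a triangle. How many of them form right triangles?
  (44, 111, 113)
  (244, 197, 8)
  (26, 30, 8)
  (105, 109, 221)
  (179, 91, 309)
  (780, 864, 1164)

(44,111,113): 44²+111² = 14257 > 12769 = 113² → acute
(244,197,8): 8+197 ≤ 244, not a triangle
(26,30,8): 8²+26² = 740 < 900 = 30² → obtuse
(105,109,221): 105+109 ≤ 221, not a triangle
(179,91,309): 91+179 ≤ 309, not a triangle
(780,864,1164): 780²+864² = 1354896 = 1164² → right
1 of the 6 is right.

1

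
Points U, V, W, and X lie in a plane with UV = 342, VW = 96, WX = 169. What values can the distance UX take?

77 ≤ UX ≤ 607

The maximum is all hops collinear in one direction: 342 + 96 + 169 = 607.
The longest hop is 342; the others sum to 265. Folding the others back against it leaves at least 342 − 265 = 77.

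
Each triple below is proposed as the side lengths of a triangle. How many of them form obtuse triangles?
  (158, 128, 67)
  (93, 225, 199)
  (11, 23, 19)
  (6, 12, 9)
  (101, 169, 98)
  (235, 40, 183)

5

(158,128,67): 67²+128² = 20873 < 24964 = 158² → obtuse
(93,225,199): 93²+199² = 48250 < 50625 = 225² → obtuse
(11,23,19): 11²+19² = 482 < 529 = 23² → obtuse
(6,12,9): 6²+9² = 117 < 144 = 12² → obtuse
(101,169,98): 98²+101² = 19805 < 28561 = 169² → obtuse
(235,40,183): 40+183 ≤ 235, not a triangle
5 of the 6 are obtuse.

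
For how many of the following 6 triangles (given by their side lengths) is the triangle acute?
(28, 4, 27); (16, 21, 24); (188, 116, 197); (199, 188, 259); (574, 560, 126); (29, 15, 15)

(28,4,27): 4²+27² = 745 < 784 = 28² → obtuse
(16,21,24): 16²+21² = 697 > 576 = 24² → acute
(188,116,197): 116²+188² = 48800 > 38809 = 197² → acute
(199,188,259): 188²+199² = 74945 > 67081 = 259² → acute
(574,560,126): 126²+560² = 329476 = 574² → right
(29,15,15): 15²+15² = 450 < 841 = 29² → obtuse
3 of the 6 are acute.

3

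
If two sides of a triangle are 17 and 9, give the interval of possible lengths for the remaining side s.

8 < s < 26

By the triangle inequality, s must be less than 17 + 9 = 26 and greater than |17 − 9| = 8.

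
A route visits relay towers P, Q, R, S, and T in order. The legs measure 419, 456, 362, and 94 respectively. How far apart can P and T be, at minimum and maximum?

0 ≤ PT ≤ 1331

The maximum is all hops collinear in one direction: 419 + 456 + 362 + 94 = 1331.
The longest hop is 456; the others sum to 875. Since 456 ≤ 875, the path can fold back on itself completely, so the minimum distance is 0.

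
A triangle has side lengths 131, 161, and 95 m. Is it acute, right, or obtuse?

acute

Compare the square of the longest side to the sum of squares of the other two: 95² + 131² = 26186 > 25921 = 161².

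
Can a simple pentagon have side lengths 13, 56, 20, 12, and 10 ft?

No

For a pentagon, each side must be shorter than the sum of the others.
Here the longest side is 56, but the remaining 4 sides sum to only 55.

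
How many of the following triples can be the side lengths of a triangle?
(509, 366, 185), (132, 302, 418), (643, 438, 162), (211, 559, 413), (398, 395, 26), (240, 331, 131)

5

(185,366,509): 185+366 > 509 → valid
(132,302,418): 132+302 > 418 → valid
(162,438,643): 162+438 ≤ 643 → not valid
(211,413,559): 211+413 > 559 → valid
(26,395,398): 26+395 > 398 → valid
(131,240,331): 131+240 > 331 → valid
5 of the 6 triples form a triangle.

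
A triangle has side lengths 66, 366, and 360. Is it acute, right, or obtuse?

Compare the square of the longest side to the sum of squares of the other two: 66² + 360² = 133956 = 366².

right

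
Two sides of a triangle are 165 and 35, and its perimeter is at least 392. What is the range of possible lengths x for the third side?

192 ≤ x < 200

Triangle inequality alone gives 130 < x < 200.
The perimeter condition gives x ≥ 392 − 165 − 35 = 192.
Intersecting the two: 192 ≤ x < 200.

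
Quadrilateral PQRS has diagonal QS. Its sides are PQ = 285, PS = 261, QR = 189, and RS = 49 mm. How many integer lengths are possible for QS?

From triangle PQS: 24 < QS < 546.
From triangle RQS: 140 < QS < 238.
Intersection: 140 < QS < 238, so integers 141 through 237: 97 values.

97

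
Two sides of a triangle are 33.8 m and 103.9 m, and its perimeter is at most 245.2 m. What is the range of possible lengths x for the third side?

Triangle inequality alone gives 70.1 < x < 137.7.
The perimeter condition gives x ≤ 245.2 − 33.8 − 103.9 = 107.5.
Intersecting the two: 70.1 < x ≤ 107.5.

70.1 < x ≤ 107.5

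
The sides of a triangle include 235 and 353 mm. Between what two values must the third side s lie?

By the triangle inequality, s must be less than 235 + 353 = 588 and greater than |235 − 353| = 118.

118 < s < 588 (mm)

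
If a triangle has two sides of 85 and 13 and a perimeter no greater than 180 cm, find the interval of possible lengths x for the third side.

Triangle inequality alone gives 72 < x < 98.
The perimeter condition gives x ≤ 180 − 85 − 13 = 82.
Intersecting the two: 72 < x ≤ 82.

72 < x ≤ 82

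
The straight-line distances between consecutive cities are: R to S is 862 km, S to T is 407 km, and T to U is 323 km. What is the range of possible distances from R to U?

The maximum is all hops collinear in one direction: 862 + 407 + 323 = 1592.
The longest hop is 862; the others sum to 730. Folding the others back against it leaves at least 862 − 730 = 132.

132 ≤ RU ≤ 1592 km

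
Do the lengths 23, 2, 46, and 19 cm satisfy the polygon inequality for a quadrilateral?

No

For a quadrilateral, each side must be shorter than the sum of the others.
Here the longest side is 46, but the remaining 3 sides sum to only 44.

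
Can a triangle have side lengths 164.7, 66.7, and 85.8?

The longest side is 164.7, but the other two sum to only 152.5.
152.5 < 164.7, so the triangle inequality fails.

No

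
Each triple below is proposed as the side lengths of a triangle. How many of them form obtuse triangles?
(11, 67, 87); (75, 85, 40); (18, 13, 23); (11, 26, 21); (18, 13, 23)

(11,67,87): 11+67 ≤ 87, not a triangle
(75,85,40): 40²+75² = 7225 = 85² → right
(18,13,23): 13²+18² = 493 < 529 = 23² → obtuse
(11,26,21): 11²+21² = 562 < 676 = 26² → obtuse
(18,13,23): 13²+18² = 493 < 529 = 23² → obtuse
3 of the 5 are obtuse.

3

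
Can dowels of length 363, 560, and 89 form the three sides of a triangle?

No

The longest side is 560, but the other two sum to only 452.
452 < 560, so the triangle inequality fails.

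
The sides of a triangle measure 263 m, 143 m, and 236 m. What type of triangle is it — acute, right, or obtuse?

acute

Compare the square of the longest side to the sum of squares of the other two: 143² + 236² = 76145 > 69169 = 263².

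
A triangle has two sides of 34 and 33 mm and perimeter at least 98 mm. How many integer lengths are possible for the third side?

36

Triangle inequality: 1 < x < 67. Perimeter ≥ 98 gives x ≥ 98 − 34 − 33 = 31.
So 31 ≤ x < 67; integers 31 through 66: 36 values.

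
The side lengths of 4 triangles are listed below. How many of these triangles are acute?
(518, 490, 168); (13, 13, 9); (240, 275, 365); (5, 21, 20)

(518,490,168): 168²+490² = 268324 = 518² → right
(13,13,9): 9²+13² = 250 > 169 = 13² → acute
(240,275,365): 240²+275² = 133225 = 365² → right
(5,21,20): 5²+20² = 425 < 441 = 21² → obtuse
1 of the 4 is acute.

1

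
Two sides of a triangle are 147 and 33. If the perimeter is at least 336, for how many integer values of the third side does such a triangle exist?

Triangle inequality: 114 < x < 180. Perimeter ≥ 336 gives x ≥ 336 − 147 − 33 = 156.
So 156 ≤ x < 180; integers 156 through 179: 24 values.

24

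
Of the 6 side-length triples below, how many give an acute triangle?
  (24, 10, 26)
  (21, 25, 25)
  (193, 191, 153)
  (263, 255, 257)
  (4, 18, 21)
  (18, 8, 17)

4

(24,10,26): 10²+24² = 676 = 26² → right
(21,25,25): 21²+25² = 1066 > 625 = 25² → acute
(193,191,153): 153²+191² = 59890 > 37249 = 193² → acute
(263,255,257): 255²+257² = 131074 > 69169 = 263² → acute
(4,18,21): 4²+18² = 340 < 441 = 21² → obtuse
(18,8,17): 8²+17² = 353 > 324 = 18² → acute
4 of the 6 are acute.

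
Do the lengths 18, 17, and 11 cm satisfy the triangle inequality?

The longest side is 18, and the other two sum to 28.
Since 28 > 18, the triangle inequality holds.

Yes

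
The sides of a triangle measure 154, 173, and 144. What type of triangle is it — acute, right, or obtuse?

acute

Compare the square of the longest side to the sum of squares of the other two: 144² + 154² = 44452 > 29929 = 173².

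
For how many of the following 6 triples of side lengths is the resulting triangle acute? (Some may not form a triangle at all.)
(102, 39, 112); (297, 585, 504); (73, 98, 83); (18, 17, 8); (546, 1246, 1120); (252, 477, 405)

2

(102,39,112): 39²+102² = 11925 < 12544 = 112² → obtuse
(297,585,504): 297²+504² = 342225 = 585² → right
(73,98,83): 73²+83² = 12218 > 9604 = 98² → acute
(18,17,8): 8²+17² = 353 > 324 = 18² → acute
(546,1246,1120): 546²+1120² = 1552516 = 1246² → right
(252,477,405): 252²+405² = 227529 = 477² → right
2 of the 6 are acute.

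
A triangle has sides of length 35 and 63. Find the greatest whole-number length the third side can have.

The third side must be strictly less than 35 + 63 = 98.
The largest integer below 98 is 97.

97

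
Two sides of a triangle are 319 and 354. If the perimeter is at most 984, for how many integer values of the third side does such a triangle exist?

276

Triangle inequality: 35 < x < 673. Perimeter ≤ 984 gives x ≤ 984 − 319 − 354 = 311.
So 35 < x ≤ 311; integers 36 through 311: 276 values.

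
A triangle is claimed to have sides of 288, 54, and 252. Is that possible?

The longest side is 288, and the other two sum to 306.
Since 306 > 288, the triangle inequality holds.

Yes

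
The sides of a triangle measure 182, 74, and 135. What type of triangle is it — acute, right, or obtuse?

Compare the square of the longest side to the sum of squares of the other two: 74² + 135² = 23701 < 33124 = 182².

obtuse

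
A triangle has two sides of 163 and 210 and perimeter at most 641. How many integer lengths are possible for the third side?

221

Triangle inequality: 47 < x < 373. Perimeter ≤ 641 gives x ≤ 641 − 163 − 210 = 268.
So 47 < x ≤ 268; integers 48 through 268: 221 values.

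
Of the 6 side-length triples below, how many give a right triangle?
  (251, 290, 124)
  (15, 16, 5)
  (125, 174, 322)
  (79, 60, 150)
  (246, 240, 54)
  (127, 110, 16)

(251,290,124): 124²+251² = 78377 < 84100 = 290² → obtuse
(15,16,5): 5²+15² = 250 < 256 = 16² → obtuse
(125,174,322): 125+174 ≤ 322, not a triangle
(79,60,150): 60+79 ≤ 150, not a triangle
(246,240,54): 54²+240² = 60516 = 246² → right
(127,110,16): 16+110 ≤ 127, not a triangle
1 of the 6 is right.

1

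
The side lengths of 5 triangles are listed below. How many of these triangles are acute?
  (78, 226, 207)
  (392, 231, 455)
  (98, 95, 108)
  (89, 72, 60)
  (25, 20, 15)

2

(78,226,207): 78²+207² = 48933 < 51076 = 226² → obtuse
(392,231,455): 231²+392² = 207025 = 455² → right
(98,95,108): 95²+98² = 18629 > 11664 = 108² → acute
(89,72,60): 60²+72² = 8784 > 7921 = 89² → acute
(25,20,15): 15²+20² = 625 = 25² → right
2 of the 5 are acute.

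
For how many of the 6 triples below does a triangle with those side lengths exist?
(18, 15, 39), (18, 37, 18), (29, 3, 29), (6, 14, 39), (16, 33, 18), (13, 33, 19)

2

(15,18,39): 15+18 ≤ 39 → not valid
(18,18,37): 18+18 ≤ 37 → not valid
(3,29,29): 3+29 > 29 → valid
(6,14,39): 6+14 ≤ 39 → not valid
(16,18,33): 16+18 > 33 → valid
(13,19,33): 13+19 ≤ 33 → not valid
2 of the 6 triples form a triangle.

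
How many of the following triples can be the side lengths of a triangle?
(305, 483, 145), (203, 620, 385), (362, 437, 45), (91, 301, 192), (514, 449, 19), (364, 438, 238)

1

(145,305,483): 145+305 ≤ 483 → not valid
(203,385,620): 203+385 ≤ 620 → not valid
(45,362,437): 45+362 ≤ 437 → not valid
(91,192,301): 91+192 ≤ 301 → not valid
(19,449,514): 19+449 ≤ 514 → not valid
(238,364,438): 238+364 > 438 → valid
1 of the 6 triples forms a triangle.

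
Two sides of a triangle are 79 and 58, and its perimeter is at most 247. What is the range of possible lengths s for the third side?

Triangle inequality alone gives 21 < s < 137.
The perimeter condition gives s ≤ 247 − 79 − 58 = 110.
Intersecting the two: 21 < s ≤ 110.

21 < s ≤ 110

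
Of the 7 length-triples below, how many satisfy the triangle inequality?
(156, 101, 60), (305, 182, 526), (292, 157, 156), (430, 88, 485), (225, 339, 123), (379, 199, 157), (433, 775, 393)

5

(60,101,156): 60+101 > 156 → valid
(182,305,526): 182+305 ≤ 526 → not valid
(156,157,292): 156+157 > 292 → valid
(88,430,485): 88+430 > 485 → valid
(123,225,339): 123+225 > 339 → valid
(157,199,379): 157+199 ≤ 379 → not valid
(393,433,775): 393+433 > 775 → valid
5 of the 7 triples form a triangle.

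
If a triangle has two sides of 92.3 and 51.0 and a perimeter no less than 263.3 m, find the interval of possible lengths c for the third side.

Triangle inequality alone gives 41.3 < c < 143.3.
The perimeter condition gives c ≥ 263.3 − 92.3 − 51.0 = 120.0.
Intersecting the two: 120.0 ≤ c < 143.3.

120.0 ≤ c < 143.3 m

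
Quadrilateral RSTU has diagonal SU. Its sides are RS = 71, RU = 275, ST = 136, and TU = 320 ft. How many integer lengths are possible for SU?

From triangle RSU: 204 < SU < 346.
From triangle TSU: 184 < SU < 456.
Intersection: 204 < SU < 346, so integers 205 through 345: 141 values.

141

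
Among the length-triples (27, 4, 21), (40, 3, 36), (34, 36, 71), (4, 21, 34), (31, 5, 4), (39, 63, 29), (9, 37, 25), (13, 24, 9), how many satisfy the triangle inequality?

1

(4,21,27): 4+21 ≤ 27 → not valid
(3,36,40): 3+36 ≤ 40 → not valid
(34,36,71): 34+36 ≤ 71 → not valid
(4,21,34): 4+21 ≤ 34 → not valid
(4,5,31): 4+5 ≤ 31 → not valid
(29,39,63): 29+39 > 63 → valid
(9,25,37): 9+25 ≤ 37 → not valid
(9,13,24): 9+13 ≤ 24 → not valid
1 of the 8 triples forms a triangle.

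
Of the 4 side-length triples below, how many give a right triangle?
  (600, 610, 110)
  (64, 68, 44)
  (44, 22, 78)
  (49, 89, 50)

1

(600,610,110): 110²+600² = 372100 = 610² → right
(64,68,44): 44²+64² = 6032 > 4624 = 68² → acute
(44,22,78): 22+44 ≤ 78, not a triangle
(49,89,50): 49²+50² = 4901 < 7921 = 89² → obtuse
1 of the 4 is right.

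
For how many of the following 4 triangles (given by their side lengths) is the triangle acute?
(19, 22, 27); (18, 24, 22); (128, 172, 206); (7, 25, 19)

3

(19,22,27): 19²+22² = 845 > 729 = 27² → acute
(18,24,22): 18²+22² = 808 > 576 = 24² → acute
(128,172,206): 128²+172² = 45968 > 42436 = 206² → acute
(7,25,19): 7²+19² = 410 < 625 = 25² → obtuse
3 of the 4 are acute.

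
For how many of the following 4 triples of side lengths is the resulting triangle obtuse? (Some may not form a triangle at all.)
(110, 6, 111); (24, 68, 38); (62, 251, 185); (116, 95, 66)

2

(110,6,111): 6²+110² = 12136 < 12321 = 111² → obtuse
(24,68,38): 24+38 ≤ 68, not a triangle
(62,251,185): 62+185 ≤ 251, not a triangle
(116,95,66): 66²+95² = 13381 < 13456 = 116² → obtuse
2 of the 4 are obtuse.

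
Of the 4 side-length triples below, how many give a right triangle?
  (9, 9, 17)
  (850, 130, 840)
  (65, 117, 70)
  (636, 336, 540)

(9,9,17): 9²+9² = 162 < 289 = 17² → obtuse
(850,130,840): 130²+840² = 722500 = 850² → right
(65,117,70): 65²+70² = 9125 < 13689 = 117² → obtuse
(636,336,540): 336²+540² = 404496 = 636² → right
2 of the 4 are right.

2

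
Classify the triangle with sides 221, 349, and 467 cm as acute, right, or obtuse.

obtuse

Compare the square of the longest side to the sum of squares of the other two: 221² + 349² = 170642 < 218089 = 467².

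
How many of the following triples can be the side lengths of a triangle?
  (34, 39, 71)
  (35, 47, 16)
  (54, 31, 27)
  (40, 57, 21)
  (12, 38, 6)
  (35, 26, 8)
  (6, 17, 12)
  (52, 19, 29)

(34,39,71): 34+39 > 71 → valid
(16,35,47): 16+35 > 47 → valid
(27,31,54): 27+31 > 54 → valid
(21,40,57): 21+40 > 57 → valid
(6,12,38): 6+12 ≤ 38 → not valid
(8,26,35): 8+26 ≤ 35 → not valid
(6,12,17): 6+12 > 17 → valid
(19,29,52): 19+29 ≤ 52 → not valid
5 of the 8 triples form a triangle.

5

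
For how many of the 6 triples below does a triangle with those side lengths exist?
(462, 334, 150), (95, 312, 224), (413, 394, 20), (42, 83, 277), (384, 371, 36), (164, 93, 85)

5

(150,334,462): 150+334 > 462 → valid
(95,224,312): 95+224 > 312 → valid
(20,394,413): 20+394 > 413 → valid
(42,83,277): 42+83 ≤ 277 → not valid
(36,371,384): 36+371 > 384 → valid
(85,93,164): 85+93 > 164 → valid
5 of the 6 triples form a triangle.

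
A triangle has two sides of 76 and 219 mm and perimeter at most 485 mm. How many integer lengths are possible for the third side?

Triangle inequality: 143 < x < 295. Perimeter ≤ 485 gives x ≤ 485 − 76 − 219 = 190.
So 143 < x ≤ 190; integers 144 through 190: 47 values.

47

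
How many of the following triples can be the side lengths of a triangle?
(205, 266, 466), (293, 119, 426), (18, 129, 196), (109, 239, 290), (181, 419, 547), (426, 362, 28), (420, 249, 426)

4

(205,266,466): 205+266 > 466 → valid
(119,293,426): 119+293 ≤ 426 → not valid
(18,129,196): 18+129 ≤ 196 → not valid
(109,239,290): 109+239 > 290 → valid
(181,419,547): 181+419 > 547 → valid
(28,362,426): 28+362 ≤ 426 → not valid
(249,420,426): 249+420 > 426 → valid
4 of the 7 triples form a triangle.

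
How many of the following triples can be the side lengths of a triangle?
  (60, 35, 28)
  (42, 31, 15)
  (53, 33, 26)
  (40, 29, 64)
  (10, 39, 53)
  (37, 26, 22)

5

(28,35,60): 28+35 > 60 → valid
(15,31,42): 15+31 > 42 → valid
(26,33,53): 26+33 > 53 → valid
(29,40,64): 29+40 > 64 → valid
(10,39,53): 10+39 ≤ 53 → not valid
(22,26,37): 22+26 > 37 → valid
5 of the 6 triples form a triangle.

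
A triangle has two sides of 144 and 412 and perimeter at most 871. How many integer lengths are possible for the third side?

47

Triangle inequality: 268 < x < 556. Perimeter ≤ 871 gives x ≤ 871 − 144 − 412 = 315.
So 268 < x ≤ 315; integers 269 through 315: 47 values.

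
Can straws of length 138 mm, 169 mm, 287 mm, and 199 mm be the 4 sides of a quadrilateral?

A quadrilateral exists iff every side is shorter than the sum of the others — equivalently, the longest side is less than the sum of the rest.
Longest side 287 < 506 (sum of the remaining 3), so yes.

Yes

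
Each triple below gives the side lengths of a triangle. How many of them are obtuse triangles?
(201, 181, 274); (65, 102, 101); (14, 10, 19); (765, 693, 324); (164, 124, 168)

2

(201,181,274): 181²+201² = 73162 < 75076 = 274² → obtuse
(65,102,101): 65²+101² = 14426 > 10404 = 102² → acute
(14,10,19): 10²+14² = 296 < 361 = 19² → obtuse
(765,693,324): 324²+693² = 585225 = 765² → right
(164,124,168): 124²+164² = 42272 > 28224 = 168² → acute
2 of the 5 are obtuse.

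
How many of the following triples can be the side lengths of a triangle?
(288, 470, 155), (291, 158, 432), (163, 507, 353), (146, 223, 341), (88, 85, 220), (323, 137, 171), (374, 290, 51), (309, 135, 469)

3

(155,288,470): 155+288 ≤ 470 → not valid
(158,291,432): 158+291 > 432 → valid
(163,353,507): 163+353 > 507 → valid
(146,223,341): 146+223 > 341 → valid
(85,88,220): 85+88 ≤ 220 → not valid
(137,171,323): 137+171 ≤ 323 → not valid
(51,290,374): 51+290 ≤ 374 → not valid
(135,309,469): 135+309 ≤ 469 → not valid
3 of the 8 triples form a triangle.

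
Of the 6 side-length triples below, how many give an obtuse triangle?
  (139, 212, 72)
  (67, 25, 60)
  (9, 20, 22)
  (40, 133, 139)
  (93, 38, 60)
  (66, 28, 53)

(139,212,72): 72+139 ≤ 212, not a triangle
(67,25,60): 25²+60² = 4225 < 4489 = 67² → obtuse
(9,20,22): 9²+20² = 481 < 484 = 22² → obtuse
(40,133,139): 40²+133² = 19289 < 19321 = 139² → obtuse
(93,38,60): 38²+60² = 5044 < 8649 = 93² → obtuse
(66,28,53): 28²+53² = 3593 < 4356 = 66² → obtuse
5 of the 6 are obtuse.

5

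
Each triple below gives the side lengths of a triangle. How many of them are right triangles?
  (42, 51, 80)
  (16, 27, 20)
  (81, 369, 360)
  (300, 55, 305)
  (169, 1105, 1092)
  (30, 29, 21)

3

(42,51,80): 42²+51² = 4365 < 6400 = 80² → obtuse
(16,27,20): 16²+20² = 656 < 729 = 27² → obtuse
(81,369,360): 81²+360² = 136161 = 369² → right
(300,55,305): 55²+300² = 93025 = 305² → right
(169,1105,1092): 169²+1092² = 1221025 = 1105² → right
(30,29,21): 21²+29² = 1282 > 900 = 30² → acute
3 of the 6 are right.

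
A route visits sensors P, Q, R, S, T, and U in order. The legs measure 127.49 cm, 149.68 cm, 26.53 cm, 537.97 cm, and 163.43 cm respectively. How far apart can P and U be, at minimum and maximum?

70.84 ≤ PU ≤ 1005.10 cm

The maximum is all hops collinear in one direction: 127.49 + 149.68 + 26.53 + 537.97 + 163.43 = 1005.10.
The longest hop is 537.97; the others sum to 467.13. Folding the others back against it leaves at least 537.97 − 467.13 = 70.84.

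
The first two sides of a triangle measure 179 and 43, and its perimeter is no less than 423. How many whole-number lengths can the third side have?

21

Triangle inequality: 136 < x < 222. Perimeter ≥ 423 gives x ≥ 423 − 179 − 43 = 201.
So 201 ≤ x < 222; integers 201 through 221: 21 values.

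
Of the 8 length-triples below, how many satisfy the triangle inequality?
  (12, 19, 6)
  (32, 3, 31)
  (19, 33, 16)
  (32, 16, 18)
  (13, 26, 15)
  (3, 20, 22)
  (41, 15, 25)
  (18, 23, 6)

6

(6,12,19): 6+12 ≤ 19 → not valid
(3,31,32): 3+31 > 32 → valid
(16,19,33): 16+19 > 33 → valid
(16,18,32): 16+18 > 32 → valid
(13,15,26): 13+15 > 26 → valid
(3,20,22): 3+20 > 22 → valid
(15,25,41): 15+25 ≤ 41 → not valid
(6,18,23): 6+18 > 23 → valid
6 of the 8 triples form a triangle.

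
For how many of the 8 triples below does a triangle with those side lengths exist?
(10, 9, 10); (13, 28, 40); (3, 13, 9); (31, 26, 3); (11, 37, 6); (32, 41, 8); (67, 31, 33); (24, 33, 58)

2

(9,10,10): 9+10 > 10 → valid
(13,28,40): 13+28 > 40 → valid
(3,9,13): 3+9 ≤ 13 → not valid
(3,26,31): 3+26 ≤ 31 → not valid
(6,11,37): 6+11 ≤ 37 → not valid
(8,32,41): 8+32 ≤ 41 → not valid
(31,33,67): 31+33 ≤ 67 → not valid
(24,33,58): 24+33 ≤ 58 → not valid
2 of the 8 triples form a triangle.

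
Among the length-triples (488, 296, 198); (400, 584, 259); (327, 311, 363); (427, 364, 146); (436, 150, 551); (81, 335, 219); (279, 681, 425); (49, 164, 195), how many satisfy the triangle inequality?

7

(198,296,488): 198+296 > 488 → valid
(259,400,584): 259+400 > 584 → valid
(311,327,363): 311+327 > 363 → valid
(146,364,427): 146+364 > 427 → valid
(150,436,551): 150+436 > 551 → valid
(81,219,335): 81+219 ≤ 335 → not valid
(279,425,681): 279+425 > 681 → valid
(49,164,195): 49+164 > 195 → valid
7 of the 8 triples form a triangle.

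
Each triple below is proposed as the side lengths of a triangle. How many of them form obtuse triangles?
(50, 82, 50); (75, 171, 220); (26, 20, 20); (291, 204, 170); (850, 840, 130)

(50,82,50): 50²+50² = 5000 < 6724 = 82² → obtuse
(75,171,220): 75²+171² = 34866 < 48400 = 220² → obtuse
(26,20,20): 20²+20² = 800 > 676 = 26² → acute
(291,204,170): 170²+204² = 70516 < 84681 = 291² → obtuse
(850,840,130): 130²+840² = 722500 = 850² → right
3 of the 5 are obtuse.

3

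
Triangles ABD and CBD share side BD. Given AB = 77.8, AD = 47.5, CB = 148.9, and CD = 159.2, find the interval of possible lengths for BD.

From triangle ABD: |77.8 − 47.5| < BD < 77.8 + 47.5, i.e. 30.3 < BD < 125.3.
From triangle CBD: 10.3 < BD < 308.1.
Both must hold, so BD lies in the intersection.

30.3 < BD < 125.3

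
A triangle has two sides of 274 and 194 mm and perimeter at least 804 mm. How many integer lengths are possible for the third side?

Triangle inequality: 80 < x < 468. Perimeter ≥ 804 gives x ≥ 804 − 274 − 194 = 336.
So 336 ≤ x < 468; integers 336 through 467: 132 values.

132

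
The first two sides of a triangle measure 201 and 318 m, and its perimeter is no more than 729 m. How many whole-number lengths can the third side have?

Triangle inequality: 117 < x < 519. Perimeter ≤ 729 gives x ≤ 729 − 201 − 318 = 210.
So 117 < x ≤ 210; integers 118 through 210: 93 values.

93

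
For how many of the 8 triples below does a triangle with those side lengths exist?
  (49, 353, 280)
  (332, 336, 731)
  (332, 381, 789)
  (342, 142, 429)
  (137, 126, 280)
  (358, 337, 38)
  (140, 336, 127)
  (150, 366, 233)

3

(49,280,353): 49+280 ≤ 353 → not valid
(332,336,731): 332+336 ≤ 731 → not valid
(332,381,789): 332+381 ≤ 789 → not valid
(142,342,429): 142+342 > 429 → valid
(126,137,280): 126+137 ≤ 280 → not valid
(38,337,358): 38+337 > 358 → valid
(127,140,336): 127+140 ≤ 336 → not valid
(150,233,366): 150+233 > 366 → valid
3 of the 8 triples form a triangle.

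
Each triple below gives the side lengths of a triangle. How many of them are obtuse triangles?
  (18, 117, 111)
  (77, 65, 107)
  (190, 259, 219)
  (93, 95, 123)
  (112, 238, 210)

2

(18,117,111): 18²+111² = 12645 < 13689 = 117² → obtuse
(77,65,107): 65²+77² = 10154 < 11449 = 107² → obtuse
(190,259,219): 190²+219² = 84061 > 67081 = 259² → acute
(93,95,123): 93²+95² = 17674 > 15129 = 123² → acute
(112,238,210): 112²+210² = 56644 = 238² → right
2 of the 5 are obtuse.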